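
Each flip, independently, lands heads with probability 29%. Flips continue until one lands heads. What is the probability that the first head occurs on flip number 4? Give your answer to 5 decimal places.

0.10379

Geometric (trials to first success), p = 0.29.
P(Y = 4) = (1−p)^3 · p = 0.35791 · 0.29 = 0.1037942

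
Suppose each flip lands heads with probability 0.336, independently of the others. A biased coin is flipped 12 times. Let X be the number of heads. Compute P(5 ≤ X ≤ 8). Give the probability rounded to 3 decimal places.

X ~ Binomial(12, 0.336); P(5 ≤ X ≤ 8) = Σ C(12,k) p^k (1−p)^(12−k) over k:
  k=5: C(12,5)·0.336^5·0.664^7 = 0.19302
  k=6: C(12,6)·0.336^6·0.664^6 = 0.11395
  k=7: C(12,7)·0.336^7·0.664^5 = 0.04942
  k=8: C(12,8)·0.336^8·0.664^4 = 0.01563
Total = 0.37202

0.372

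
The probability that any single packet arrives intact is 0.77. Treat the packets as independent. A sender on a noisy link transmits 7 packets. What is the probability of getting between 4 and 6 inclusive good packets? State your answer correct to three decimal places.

X ~ Binomial(7, 0.77); P(4 ≤ X ≤ 6) = Σ C(7,k) p^k (1−p)^(7−k) over k:
  k=4: C(7,4)·0.77^4·0.23^3 = 0.14970
  k=5: C(7,5)·0.77^5·0.23^2 = 0.30070
  k=6: C(7,6)·0.77^6·0.23^1 = 0.33556
Total = 0.78595

0.786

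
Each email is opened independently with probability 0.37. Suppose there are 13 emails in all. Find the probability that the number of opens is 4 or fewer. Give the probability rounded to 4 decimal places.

0.4397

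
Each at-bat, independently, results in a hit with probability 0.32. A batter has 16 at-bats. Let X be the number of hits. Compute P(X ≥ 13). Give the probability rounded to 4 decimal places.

0.0001

X ~ Binomial(16, 0.32); P(X ≥ 13) = Σ C(16,k) p^k (1−p)^(16−k) over k:
  k=13: C(16,13)·0.32^13·0.68^3 = 0.000065
  k=14: C(16,14)·0.32^14·0.68^2 = 0.000007
  k=15: C(16,15)·0.32^15·0.68^1 = 0.000000
  k=16: C(16,16)·0.32^16·0.68^0 = 0.000000
Total = 0.000072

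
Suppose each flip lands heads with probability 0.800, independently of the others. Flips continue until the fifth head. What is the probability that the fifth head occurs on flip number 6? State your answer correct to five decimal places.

0.32768

Y = trial on which the fifth success occurs; negative binomial, r=5, p=0.80.
P(Y=6) = C(5,4) · p^5 · (1−p)^1
= 5 · 0.32768 · 0.2 = 0.3276800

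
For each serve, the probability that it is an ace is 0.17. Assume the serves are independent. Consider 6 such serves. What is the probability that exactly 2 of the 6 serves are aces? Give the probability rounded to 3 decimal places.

0.206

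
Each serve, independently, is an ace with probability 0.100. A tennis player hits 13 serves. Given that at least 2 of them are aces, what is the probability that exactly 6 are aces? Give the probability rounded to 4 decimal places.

X ~ Binomial(13, 0.10). Want P(X=6 | X≥2) = P(X=6) / P(X≥2).
P(X=6) = C(13,6)·0.10^6·0.90^7 = 0.000821
P(X≥2) = 1 − 0.254187 − 0.367158 = 0.378655
Ratio = 0.000821 / 0.378655 = 0.002168

0.0022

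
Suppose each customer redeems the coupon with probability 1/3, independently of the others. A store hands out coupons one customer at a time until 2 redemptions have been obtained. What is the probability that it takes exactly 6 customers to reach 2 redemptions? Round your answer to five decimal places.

0.10974

Y = trial on which the second success occurs; negative binomial, r=2, p=0.333333.
P(Y=6) = C(5,1) · p^2 · (1−p)^4
= 5 · 0.11111 · 0.19753 = 0.1097394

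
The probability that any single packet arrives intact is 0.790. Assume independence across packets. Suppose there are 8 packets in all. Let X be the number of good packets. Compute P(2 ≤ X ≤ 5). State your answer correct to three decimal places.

X ~ Binomial(8, 0.79); P(2 ≤ X ≤ 5) = Σ C(8,k) p^k (1−p)^(8−k) over k:
  k=2: C(8,2)·0.79^2·0.21^6 = 0.00150
  k=3: C(8,3)·0.79^3·0.21^5 = 0.01128
  k=4: C(8,4)·0.79^4·0.21^4 = 0.05303
  k=5: C(8,5)·0.79^5·0.21^3 = 0.15958
Total = 0.22538

0.225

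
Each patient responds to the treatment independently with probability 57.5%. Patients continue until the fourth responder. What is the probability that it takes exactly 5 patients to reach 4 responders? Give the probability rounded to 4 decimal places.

0.1858

Y = trial on which the fourth success occurs; negative binomial, r=4, p=0.575.
P(Y=5) = C(4,3) · p^4 · (1−p)^1
= 4 · 0.10931 · 0.425 = 0.185832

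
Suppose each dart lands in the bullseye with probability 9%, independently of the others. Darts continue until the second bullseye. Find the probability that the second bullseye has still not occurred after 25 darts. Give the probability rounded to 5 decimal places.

0.32861

Needing more than 25 darts ⇔ fewer than 2 successes in the first 25. With X ~ Binomial(25, 0.09), P(Y > 25) = P(X ≤ 1).
  k=0: C(25,0)·0.09^0·0.91^25 = 0.0946313
  k=1: C(25,1)·0.09^1·0.91^24 = 0.2339785
P(X ≤ 1) = 0.3286098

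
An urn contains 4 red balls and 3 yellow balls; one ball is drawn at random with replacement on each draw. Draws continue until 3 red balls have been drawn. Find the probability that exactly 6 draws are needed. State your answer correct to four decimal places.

Y = trial on which the third success occurs; negative binomial, r=3, p=0.571429.
P(Y=6) = C(5,2) · p^3 · (1−p)^3
= 10 · 0.18659 · 0.078717 = 0.146878

0.1469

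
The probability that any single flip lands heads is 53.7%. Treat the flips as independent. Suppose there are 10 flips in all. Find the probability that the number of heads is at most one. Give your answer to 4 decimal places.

X ~ Binomial(10, 0.537); P(X ≤ 1) = Σ C(10,k) p^k (1−p)^(10−k) over k:
  k=0: C(10,0)·0.537^0·0.463^10 = 0.000453
  k=1: C(10,1)·0.537^1·0.463^9 = 0.005251
Total = 0.005703

0.0057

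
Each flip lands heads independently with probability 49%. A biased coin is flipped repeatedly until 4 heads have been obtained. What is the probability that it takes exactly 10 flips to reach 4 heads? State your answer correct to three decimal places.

Y = trial on which the fourth success occurs; negative binomial, r=4, p=0.49.
P(Y=10) = C(9,3) · p^4 · (1−p)^6
= 84 · 0.057648 · 0.017596 = 0.08521

0.085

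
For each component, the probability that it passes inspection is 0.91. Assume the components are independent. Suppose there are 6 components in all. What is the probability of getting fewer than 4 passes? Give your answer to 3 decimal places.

0.012

X ~ Binomial(6, 0.91); P(X ≤ 3) = Σ C(6,k) p^k (1−p)^(6−k) over k:
  k=0: C(6,0)·0.91^0·0.09^6 = 0.00000
  k=1: C(6,1)·0.91^1·0.09^5 = 0.00003
  k=2: C(6,2)·0.91^2·0.09^4 = 0.00081
  k=3: C(6,3)·0.91^3·0.09^3 = 0.01099
Total = 0.01183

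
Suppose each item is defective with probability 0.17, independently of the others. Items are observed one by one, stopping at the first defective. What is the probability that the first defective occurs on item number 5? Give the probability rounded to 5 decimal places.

0.08068

Geometric (trials to first success), p = 0.17.
P(Y = 5) = (1−p)^4 · p = 0.47458 · 0.17 = 0.0806791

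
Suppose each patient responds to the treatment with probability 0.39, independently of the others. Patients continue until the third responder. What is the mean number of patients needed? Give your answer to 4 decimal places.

7.6923

Y = total patients until the third success; negative binomial with r=3, p=0.39.
E[Y] = r / p = 3 / 0.39 = 7.692308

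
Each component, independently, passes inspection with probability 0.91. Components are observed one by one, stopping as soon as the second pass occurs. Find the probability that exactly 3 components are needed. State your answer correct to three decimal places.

Y = trial on which the second success occurs; negative binomial, r=2, p=0.91.
P(Y=3) = C(2,1) · p^2 · (1−p)^1
= 2 · 0.8281 · 0.09 = 0.14906

0.149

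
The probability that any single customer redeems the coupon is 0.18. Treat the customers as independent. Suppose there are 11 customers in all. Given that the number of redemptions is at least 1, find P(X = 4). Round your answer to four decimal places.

X ~ Binomial(11, 0.18). Want P(X=4 | X≥1) = P(X=4) / P(X≥1).
P(X=4) = C(11,4)·0.18^4·0.82^7 = 0.086358
P(X≥1) = 1 − 0.112707 = 0.887293
Ratio = 0.086358 / 0.887293 = 0.097327

0.0973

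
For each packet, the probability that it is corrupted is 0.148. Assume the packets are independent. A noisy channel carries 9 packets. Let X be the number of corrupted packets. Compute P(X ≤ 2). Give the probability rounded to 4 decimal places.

0.8634

X ~ Binomial(9, 0.148); P(X ≤ 2) = Σ C(9,k) p^k (1−p)^(9−k) over k:
  k=0: C(9,0)·0.148^0·0.852^9 = 0.236568
  k=1: C(9,1)·0.148^1·0.852^8 = 0.369846
  k=2: C(9,2)·0.148^2·0.852^7 = 0.256982
Total = 0.863396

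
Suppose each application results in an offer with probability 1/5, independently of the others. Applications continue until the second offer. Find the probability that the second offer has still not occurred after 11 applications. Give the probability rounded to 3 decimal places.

Needing more than 11 applications ⇔ fewer than 2 successes in the first 11. With X ~ Binomial(11, 0.20), P(Y > 11) = P(X ≤ 1).
  k=0: C(11,0)·0.20^0·0.80^11 = 0.08590
  k=1: C(11,1)·0.20^1·0.80^10 = 0.23622
P(X ≤ 1) = 0.32212

0.322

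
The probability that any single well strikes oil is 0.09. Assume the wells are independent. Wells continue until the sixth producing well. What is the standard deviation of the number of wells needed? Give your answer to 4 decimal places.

25.9629

Y = total wells until the sixth success; negative binomial with r=6, p=0.09.
SD(Y) = √[r(1−p)/p²] = √(674.074074) = 25.962937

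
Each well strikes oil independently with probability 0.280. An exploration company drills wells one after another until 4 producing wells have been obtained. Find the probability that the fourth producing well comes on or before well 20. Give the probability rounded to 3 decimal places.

0.853

Finishing within 20 wells ⇔ at least 4 successes in the first 20. With X ~ Binomial(20, 0.28), P(Y ≤ 20) = 1 − P(X ≤ 3).
  k=0: C(20,0)·0.28^0·0.72^20 = 0.00140
  k=1: C(20,1)·0.28^1·0.72^19 = 0.01090
  k=2: C(20,2)·0.28^2·0.72^18 = 0.04028
  k=3: C(20,3)·0.28^3·0.72^17 = 0.09398
1 − 0.14656 = 0.85344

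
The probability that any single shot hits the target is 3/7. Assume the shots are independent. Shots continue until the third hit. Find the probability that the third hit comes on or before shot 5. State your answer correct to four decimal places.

0.3679

Finishing within 5 shots ⇔ at least 3 successes in the first 5. With X ~ Binomial(5, 0.428571), P(Y ≤ 5) = 1 − P(X ≤ 2).
  k=0: C(5,0)·0.428571^0·0.571429^5 = 0.060927
  k=1: C(5,1)·0.428571^1·0.571429^4 = 0.228476
  k=2: C(5,2)·0.428571^2·0.571429^3 = 0.342714
1 − 0.632118 = 0.367882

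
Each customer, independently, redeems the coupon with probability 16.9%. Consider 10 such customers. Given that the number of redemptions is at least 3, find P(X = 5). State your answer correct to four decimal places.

0.0595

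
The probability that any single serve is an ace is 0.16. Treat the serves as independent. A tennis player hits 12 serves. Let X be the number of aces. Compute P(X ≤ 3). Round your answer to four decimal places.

X ~ Binomial(12, 0.16); P(X ≤ 3) = Σ C(12,k) p^k (1−p)^(12−k) over k:
  k=0: C(12,0)·0.16^0·0.84^12 = 0.123410
  k=1: C(12,1)·0.16^1·0.84^11 = 0.282081
  k=2: C(12,2)·0.16^2·0.84^10 = 0.295513
  k=3: C(12,3)·0.16^3·0.84^9 = 0.187627
Total = 0.888632

0.8886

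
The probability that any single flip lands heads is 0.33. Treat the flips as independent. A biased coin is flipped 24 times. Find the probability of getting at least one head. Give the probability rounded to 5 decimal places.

P(at least one) = 1 − P(none) = 1 − (1 − 0.33)^24
= 1 − 0.0000670 = 0.9999330

0.99993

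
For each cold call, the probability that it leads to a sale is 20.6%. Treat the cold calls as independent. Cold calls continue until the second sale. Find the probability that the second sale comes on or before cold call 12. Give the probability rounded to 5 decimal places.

Finishing within 12 cold calls ⇔ at least 2 successes in the first 12. With X ~ Binomial(12, 0.206), P(Y ≤ 12) = 1 − P(X ≤ 1).
  k=0: C(12,0)·0.206^0·0.794^12 = 0.0627836
  k=1: C(12,1)·0.206^1·0.794^11 = 0.1954672
1 − 0.2582508 = 0.7417492

0.74175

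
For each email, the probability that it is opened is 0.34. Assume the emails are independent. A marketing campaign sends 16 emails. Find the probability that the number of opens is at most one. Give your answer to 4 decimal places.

X ~ Binomial(16, 0.34); P(X ≤ 1) = Σ C(16,k) p^k (1−p)^(16−k) over k:
  k=0: C(16,0)·0.34^0·0.66^16 = 0.001296
  k=1: C(16,1)·0.34^1·0.66^15 = 0.010685
Total = 0.011981

0.0120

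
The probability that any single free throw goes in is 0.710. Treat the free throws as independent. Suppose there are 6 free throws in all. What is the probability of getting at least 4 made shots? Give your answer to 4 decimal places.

X ~ Binomial(6, 0.71); P(X ≥ 4) = Σ C(6,k) p^k (1−p)^(6−k) over k:
  k=4: C(6,4)·0.71^4·0.29^2 = 0.320568
  k=5: C(6,5)·0.71^5·0.29^1 = 0.313936
  k=6: C(6,6)·0.71^6·0.29^0 = 0.128100
Total = 0.762605

0.7626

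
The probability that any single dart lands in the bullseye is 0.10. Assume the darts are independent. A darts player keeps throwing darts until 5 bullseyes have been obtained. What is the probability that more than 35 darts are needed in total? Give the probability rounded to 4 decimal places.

0.7307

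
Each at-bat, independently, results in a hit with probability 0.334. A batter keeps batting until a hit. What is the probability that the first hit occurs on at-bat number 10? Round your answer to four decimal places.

Geometric (trials to first success), p = 0.334.
P(Y = 10) = (1−p)^9 · p = 0.025779 · 0.334 = 0.008610

0.0086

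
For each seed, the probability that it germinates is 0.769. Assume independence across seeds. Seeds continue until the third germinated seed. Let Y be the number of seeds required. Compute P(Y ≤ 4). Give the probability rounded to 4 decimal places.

0.7699

Finishing within 4 seeds ⇔ at least 3 successes in the first 4. With X ~ Binomial(4, 0.769), P(Y ≤ 4) = 1 − P(X ≤ 2).
  k=0: C(4,0)·0.769^0·0.231^4 = 0.002847
  k=1: C(4,1)·0.769^1·0.231^3 = 0.037916
  k=2: C(4,2)·0.769^2·0.231^2 = 0.189334
1 − 0.230097 = 0.769903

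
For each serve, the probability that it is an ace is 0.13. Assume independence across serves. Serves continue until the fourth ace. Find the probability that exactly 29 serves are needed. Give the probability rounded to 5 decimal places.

0.02878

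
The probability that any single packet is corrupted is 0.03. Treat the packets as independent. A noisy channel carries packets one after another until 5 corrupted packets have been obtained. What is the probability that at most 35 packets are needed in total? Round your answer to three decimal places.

Finishing within 35 packets ⇔ at least 5 successes in the first 35. With X ~ Binomial(35, 0.03), P(Y ≤ 35) = 1 − P(X ≤ 4).
  k=0: C(35,0)·0.03^0·0.97^35 = 0.34436
  k=1: C(35,1)·0.03^1·0.97^34 = 0.37276
  k=2: C(35,2)·0.03^2·0.97^33 = 0.19599
  k=3: C(35,3)·0.03^3·0.97^32 = 0.06668
  k=4: C(35,4)·0.03^4·0.97^31 = 0.01650
1 − 0.99628 = 0.00372

0.004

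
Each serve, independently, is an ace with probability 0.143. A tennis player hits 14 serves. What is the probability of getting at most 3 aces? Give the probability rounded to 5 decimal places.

X ~ Binomial(14, 0.143); P(X ≤ 3) = Σ C(14,k) p^k (1−p)^(14−k) over k:
  k=0: C(14,0)·0.143^0·0.857^14 = 0.1152740
  k=1: C(14,1)·0.143^1·0.857^13 = 0.2692866
  k=2: C(14,2)·0.143^2·0.857^12 = 0.2920676
  k=3: C(14,3)·0.143^3·0.857^11 = 0.1949389
Total = 0.8715671

0.87157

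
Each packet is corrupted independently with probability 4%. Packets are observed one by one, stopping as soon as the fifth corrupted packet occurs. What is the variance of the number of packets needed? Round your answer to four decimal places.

3000.0000

Y = total packets until the fifth success; negative binomial with r=5, p=0.04.
Var(Y) = r(1−p)/p² = 5·0.96 / 0.04² = 3000.000000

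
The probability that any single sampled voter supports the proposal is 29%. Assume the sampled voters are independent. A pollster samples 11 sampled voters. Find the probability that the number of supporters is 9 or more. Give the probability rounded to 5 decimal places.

0.00044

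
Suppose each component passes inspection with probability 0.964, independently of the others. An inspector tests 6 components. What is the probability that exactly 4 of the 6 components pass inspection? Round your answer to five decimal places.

0.01679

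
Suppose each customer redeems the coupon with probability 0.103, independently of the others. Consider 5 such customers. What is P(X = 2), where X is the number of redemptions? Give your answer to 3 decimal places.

X ~ Binomial(n=5, p=0.103).
P(X=2) = C(5,2) · p^2 · (1−p)^3
= 10 · 0.010609 · 0.72173 = 0.07657

0.077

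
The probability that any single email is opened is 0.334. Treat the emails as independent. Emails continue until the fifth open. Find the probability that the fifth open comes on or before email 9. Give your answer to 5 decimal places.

Finishing within 9 emails ⇔ at least 5 successes in the first 9. With X ~ Binomial(9, 0.334), P(Y ≤ 9) = 1 − P(X ≤ 4).
  k=0: C(9,0)·0.334^0·0.666^9 = 0.0257791
  k=1: C(9,1)·0.334^1·0.666^8 = 0.1163544
  k=2: C(9,2)·0.334^2·0.666^7 = 0.2334076
  k=3: C(9,3)·0.334^3·0.666^6 = 0.2731266
  k=4: C(9,4)·0.334^4·0.666^5 = 0.2054601
1 − 0.8541279 = 0.1458721

0.14587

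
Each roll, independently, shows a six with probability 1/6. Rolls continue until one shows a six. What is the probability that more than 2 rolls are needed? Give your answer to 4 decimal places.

Y = number of rolls to the first success; geometric, p = 0.166667.
P(Y > 2) = P(first 2 all fail) = (1−p)^2 = 0.694444

0.6944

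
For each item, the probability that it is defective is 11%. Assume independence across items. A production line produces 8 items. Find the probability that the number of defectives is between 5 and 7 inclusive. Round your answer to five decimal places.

0.00068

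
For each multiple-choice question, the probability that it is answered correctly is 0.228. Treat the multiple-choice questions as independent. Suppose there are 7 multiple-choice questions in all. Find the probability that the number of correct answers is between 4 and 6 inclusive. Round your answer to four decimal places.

0.0520

X ~ Binomial(7, 0.228); P(4 ≤ X ≤ 6) = Σ C(7,k) p^k (1−p)^(7−k) over k:
  k=4: C(7,4)·0.228^4·0.772^3 = 0.043517
  k=5: C(7,5)·0.228^5·0.772^2 = 0.007711
  k=6: C(7,6)·0.228^6·0.772^1 = 0.000759
Total = 0.051987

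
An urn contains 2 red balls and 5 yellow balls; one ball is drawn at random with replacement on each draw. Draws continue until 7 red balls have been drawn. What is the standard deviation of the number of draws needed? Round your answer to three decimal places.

7.826

Y = total draws until the seventh success; negative binomial with r=7, p=0.285714.
SD(Y) = √[r(1−p)/p²] = √(61.25000) = 7.82624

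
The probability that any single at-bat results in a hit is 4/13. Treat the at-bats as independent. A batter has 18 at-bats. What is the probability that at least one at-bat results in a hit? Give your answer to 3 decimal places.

0.999

P(at least one) = 1 − P(none) = 1 − (1 − 0.307692)^18
= 1 − 0.00133 = 0.99867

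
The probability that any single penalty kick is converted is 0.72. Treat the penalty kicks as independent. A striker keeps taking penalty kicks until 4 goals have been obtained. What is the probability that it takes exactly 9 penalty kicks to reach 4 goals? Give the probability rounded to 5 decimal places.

Y = trial on which the fourth success occurs; negative binomial, r=4, p=0.72.
P(Y=9) = C(8,3) · p^4 · (1−p)^5
= 56 · 0.26874 · 0.001721 = 0.0259005

0.02590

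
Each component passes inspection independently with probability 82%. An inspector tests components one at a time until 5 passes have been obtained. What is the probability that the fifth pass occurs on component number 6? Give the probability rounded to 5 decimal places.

Y = trial on which the fifth success occurs; negative binomial, r=5, p=0.82.
P(Y=6) = C(5,4) · p^5 · (1−p)^1
= 5 · 0.37074 · 0.18 = 0.3336659

0.33367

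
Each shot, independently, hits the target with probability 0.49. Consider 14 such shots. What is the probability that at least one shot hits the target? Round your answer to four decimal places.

0.9999

P(at least one) = 1 − P(none) = 1 − (1 − 0.49)^14
= 1 − 0.000081 = 0.999919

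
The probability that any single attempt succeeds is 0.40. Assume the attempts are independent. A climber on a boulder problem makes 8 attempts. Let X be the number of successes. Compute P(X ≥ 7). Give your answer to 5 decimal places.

X ~ Binomial(8, 0.40); P(X ≥ 7) = Σ C(8,k) p^k (1−p)^(8−k) over k:
  k=7: C(8,7)·0.40^7·0.60^1 = 0.0078643
  k=8: C(8,8)·0.40^8·0.60^0 = 0.0006554
Total = 0.0085197

0.00852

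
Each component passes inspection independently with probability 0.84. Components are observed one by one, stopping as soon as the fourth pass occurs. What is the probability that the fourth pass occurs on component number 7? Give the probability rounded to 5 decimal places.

Y = trial on which the fourth success occurs; negative binomial, r=4, p=0.84.
P(Y=7) = C(6,3) · p^4 · (1−p)^3
= 20 · 0.49787 · 0.004096 = 0.0407856

0.04079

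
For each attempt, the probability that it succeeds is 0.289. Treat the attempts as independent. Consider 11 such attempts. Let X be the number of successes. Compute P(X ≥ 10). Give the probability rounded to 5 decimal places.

X ~ Binomial(11, 0.289); P(X ≥ 10) = Σ C(11,k) p^k (1−p)^(11−k) over k:
  k=10: C(11,10)·0.289^10·0.711^1 = 0.0000318
  k=11: C(11,11)·0.289^11·0.711^0 = 0.0000012
Total = 0.0000330

0.00003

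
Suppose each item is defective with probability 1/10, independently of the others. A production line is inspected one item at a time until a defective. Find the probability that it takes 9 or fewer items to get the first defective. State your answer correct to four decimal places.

Y = number of items to the first success; geometric, p = 0.10.
P(Y ≤ 9) = 1 − (1−p)^9 = 1 − 0.387420 = 0.612580

0.6126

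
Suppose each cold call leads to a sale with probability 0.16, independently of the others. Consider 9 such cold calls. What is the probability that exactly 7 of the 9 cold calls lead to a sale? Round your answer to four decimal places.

X ~ Binomial(n=9, p=0.16).
P(X=7) = C(9,7) · p^7 · (1−p)^2
= 36 · 2.6844e-06 · 0.7056 = 0.000068

0.0001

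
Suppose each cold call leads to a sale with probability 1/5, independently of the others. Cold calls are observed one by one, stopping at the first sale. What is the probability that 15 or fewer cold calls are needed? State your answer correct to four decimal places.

0.9648

Y = number of cold calls to the first success; geometric, p = 0.20.
P(Y ≤ 15) = 1 − (1−p)^15 = 1 − 0.035184 = 0.964816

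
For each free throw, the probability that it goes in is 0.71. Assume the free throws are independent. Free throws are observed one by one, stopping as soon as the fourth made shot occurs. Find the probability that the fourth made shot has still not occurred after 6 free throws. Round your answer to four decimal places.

Needing more than 6 free throws ⇔ fewer than 4 successes in the first 6. With X ~ Binomial(6, 0.71), P(Y > 6) = P(X ≤ 3).
  k=0: C(6,0)·0.71^0·0.29^6 = 0.000595
  k=1: C(6,1)·0.71^1·0.29^5 = 0.008738
  k=2: C(6,2)·0.71^2·0.29^4 = 0.053481
  k=3: C(6,3)·0.71^3·0.29^3 = 0.174582
P(X ≤ 3) = 0.237395

0.2374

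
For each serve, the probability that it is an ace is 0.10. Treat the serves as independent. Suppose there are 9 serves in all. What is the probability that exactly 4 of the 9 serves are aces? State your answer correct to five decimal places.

X ~ Binomial(n=9, p=0.10).
P(X=4) = C(9,4) · p^4 · (1−p)^5
= 126 · 0.0001 · 0.59049 = 0.0074402

0.00744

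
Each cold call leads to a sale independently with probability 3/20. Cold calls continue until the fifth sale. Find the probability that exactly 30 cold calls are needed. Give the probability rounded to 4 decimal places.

0.0310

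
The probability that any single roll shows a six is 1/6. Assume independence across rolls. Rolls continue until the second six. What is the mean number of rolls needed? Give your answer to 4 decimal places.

Y = total rolls until the second success; negative binomial with r=2, p=0.166667.
E[Y] = r / p = 2 / 0.166667 = 12.000000

12.0000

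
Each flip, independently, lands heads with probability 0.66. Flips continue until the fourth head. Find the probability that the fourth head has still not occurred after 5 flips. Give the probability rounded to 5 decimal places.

0.55220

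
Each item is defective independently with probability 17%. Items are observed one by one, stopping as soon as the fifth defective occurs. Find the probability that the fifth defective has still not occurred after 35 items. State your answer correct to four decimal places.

0.2671

Needing more than 35 items ⇔ fewer than 5 successes in the first 35. With X ~ Binomial(35, 0.17), P(Y > 35) = P(X ≤ 4).
  k=0: C(35,0)·0.17^0·0.83^35 = 0.001471
  k=1: C(35,1)·0.17^1·0.83^34 = 0.010548
  k=2: C(35,2)·0.17^2·0.83^33 = 0.036728
  k=3: C(35,3)·0.17^3·0.83^32 = 0.082748
  k=4: C(35,4)·0.17^4·0.83^31 = 0.135586
P(X ≤ 4) = 0.267081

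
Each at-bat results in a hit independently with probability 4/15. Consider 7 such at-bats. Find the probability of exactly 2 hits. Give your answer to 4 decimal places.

X ~ Binomial(n=7, p=0.266667).
P(X=2) = C(7,2) · p^2 · (1−p)^5
= 21 · 0.071111 · 0.21208 = 0.316712

0.3167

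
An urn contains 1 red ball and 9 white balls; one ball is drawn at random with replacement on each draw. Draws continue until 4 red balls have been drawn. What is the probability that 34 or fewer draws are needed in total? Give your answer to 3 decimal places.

0.446

Finishing within 34 draws ⇔ at least 4 successes in the first 34. With X ~ Binomial(34, 0.10), P(Y ≤ 34) = 1 − P(X ≤ 3).
  k=0: C(34,0)·0.10^0·0.90^34 = 0.02781
  k=1: C(34,1)·0.10^1·0.90^33 = 0.10507
  k=2: C(34,2)·0.10^2·0.90^32 = 0.19263
  k=3: C(34,3)·0.10^3·0.90^31 = 0.22830
1 − 0.55382 = 0.44618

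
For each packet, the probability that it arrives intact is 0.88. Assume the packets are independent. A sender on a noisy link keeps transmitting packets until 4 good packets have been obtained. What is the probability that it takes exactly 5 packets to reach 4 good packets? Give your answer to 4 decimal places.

Y = trial on which the fourth success occurs; negative binomial, r=4, p=0.88.
P(Y=5) = C(4,3) · p^4 · (1−p)^1
= 4 · 0.5997 · 0.12 = 0.287854

0.2879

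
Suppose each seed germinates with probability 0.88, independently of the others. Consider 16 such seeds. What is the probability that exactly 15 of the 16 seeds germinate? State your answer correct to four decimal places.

X ~ Binomial(n=16, p=0.88).
P(X=15) = C(16,15) · p^15 · (1−p)^1
= 16 · 0.14697 · 0.12 = 0.282190

0.2822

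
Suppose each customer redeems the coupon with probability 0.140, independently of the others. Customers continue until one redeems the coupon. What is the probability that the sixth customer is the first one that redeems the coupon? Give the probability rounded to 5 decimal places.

Geometric (trials to first success), p = 0.14.
P(Y = 6) = (1−p)^5 · p = 0.47043 · 0.14 = 0.0658598

0.06586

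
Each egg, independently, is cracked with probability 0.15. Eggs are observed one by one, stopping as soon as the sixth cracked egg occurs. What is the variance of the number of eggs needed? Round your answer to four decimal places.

Y = total eggs until the sixth success; negative binomial with r=6, p=0.15.
Var(Y) = r(1−p)/p² = 6·0.85 / 0.15² = 226.666667

226.6667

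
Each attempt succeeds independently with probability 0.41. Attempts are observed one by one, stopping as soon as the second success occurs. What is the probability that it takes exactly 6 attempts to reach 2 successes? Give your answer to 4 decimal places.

0.1018

Y = trial on which the second success occurs; negative binomial, r=2, p=0.41.
P(Y=6) = C(5,1) · p^2 · (1−p)^4
= 5 · 0.1681 · 0.12117 = 0.101846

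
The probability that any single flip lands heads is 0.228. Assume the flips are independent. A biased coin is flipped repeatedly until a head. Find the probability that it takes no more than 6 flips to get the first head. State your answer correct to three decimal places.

0.788

Y = number of flips to the first success; geometric, p = 0.228.
P(Y ≤ 6) = 1 − (1−p)^6 = 1 − 0.21169 = 0.78831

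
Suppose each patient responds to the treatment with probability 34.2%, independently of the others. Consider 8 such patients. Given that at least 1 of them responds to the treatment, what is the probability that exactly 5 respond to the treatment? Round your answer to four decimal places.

X ~ Binomial(8, 0.342). Want P(X=5 | X≥1) = P(X=5) / P(X≥1).
P(X=5) = C(8,5)·0.342^5·0.658^3 = 0.074644
P(X≥1) = 1 − 0.035140 = 0.964860
Ratio = 0.074644 / 0.964860 = 0.077363

0.0774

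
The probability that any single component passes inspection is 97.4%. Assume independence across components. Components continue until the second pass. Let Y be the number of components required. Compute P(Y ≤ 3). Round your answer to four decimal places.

0.9980

Finishing within 3 components ⇔ at least 2 successes in the first 3. With X ~ Binomial(3, 0.974), P(Y ≤ 3) = 1 − P(X ≤ 1).
  k=0: C(3,0)·0.974^0·0.026^3 = 0.000018
  k=1: C(3,1)·0.974^1·0.026^2 = 0.001975
1 − 0.001993 = 0.998007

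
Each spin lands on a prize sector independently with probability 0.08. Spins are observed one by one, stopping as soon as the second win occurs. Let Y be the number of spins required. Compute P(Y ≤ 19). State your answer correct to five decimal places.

0.45604

Finishing within 19 spins ⇔ at least 2 successes in the first 19. With X ~ Binomial(19, 0.08), P(Y ≤ 19) = 1 − P(X ≤ 1).
  k=0: C(19,0)·0.08^0·0.92^19 = 0.2051014
  k=1: C(19,1)·0.08^1·0.92^18 = 0.3388633
1 − 0.5439647 = 0.4560353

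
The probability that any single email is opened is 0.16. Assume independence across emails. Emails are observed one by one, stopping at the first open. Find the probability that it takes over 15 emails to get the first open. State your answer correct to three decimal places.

0.073

Y = number of emails to the first success; geometric, p = 0.16.
P(Y > 15) = P(first 15 all fail) = (1−p)^15 = 0.07315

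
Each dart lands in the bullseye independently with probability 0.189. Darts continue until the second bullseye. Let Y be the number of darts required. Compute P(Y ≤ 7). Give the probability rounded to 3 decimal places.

Finishing within 7 darts ⇔ at least 2 successes in the first 7. With X ~ Binomial(7, 0.189), P(Y ≤ 7) = 1 − P(X ≤ 1).
  k=0: C(7,0)·0.189^0·0.811^7 = 0.23075
  k=1: C(7,1)·0.189^1·0.811^6 = 0.37643
1 − 0.60718 = 0.39282

0.393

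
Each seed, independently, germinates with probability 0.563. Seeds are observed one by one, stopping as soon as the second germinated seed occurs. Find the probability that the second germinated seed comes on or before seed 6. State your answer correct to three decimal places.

Finishing within 6 seeds ⇔ at least 2 successes in the first 6. With X ~ Binomial(6, 0.563), P(Y ≤ 6) = 1 − P(X ≤ 1).
  k=0: C(6,0)·0.563^0·0.437^6 = 0.00696
  k=1: C(6,1)·0.563^1·0.437^5 = 0.05384
1 − 0.06080 = 0.93920

0.939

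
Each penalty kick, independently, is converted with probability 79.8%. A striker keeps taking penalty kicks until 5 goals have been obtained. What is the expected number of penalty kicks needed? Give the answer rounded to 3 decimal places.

Y = total penalty kicks until the fifth success; negative binomial with r=5, p=0.798.
E[Y] = r / p = 5 / 0.798 = 6.26566

6.266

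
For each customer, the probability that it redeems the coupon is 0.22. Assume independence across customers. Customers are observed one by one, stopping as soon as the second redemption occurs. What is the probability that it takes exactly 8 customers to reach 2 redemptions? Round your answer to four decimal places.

Y = trial on which the second success occurs; negative binomial, r=2, p=0.22.
P(Y=8) = C(7,1) · p^2 · (1−p)^6
= 7 · 0.0484 · 0.2252 = 0.076298

0.0763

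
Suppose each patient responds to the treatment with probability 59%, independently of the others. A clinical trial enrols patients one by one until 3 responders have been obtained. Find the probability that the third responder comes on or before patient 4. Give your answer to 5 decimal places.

0.45800

Finishing within 4 patients ⇔ at least 3 successes in the first 4. With X ~ Binomial(4, 0.59), P(Y ≤ 4) = 1 − P(X ≤ 2).
  k=0: C(4,0)·0.59^0·0.41^4 = 0.0282576
  k=1: C(4,1)·0.59^1·0.41^3 = 0.1626536
  k=2: C(4,2)·0.59^2·0.41^2 = 0.3510937
1 − 0.5420048 = 0.4579952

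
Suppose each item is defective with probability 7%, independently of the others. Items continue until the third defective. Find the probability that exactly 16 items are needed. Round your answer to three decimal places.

Y = trial on which the third success occurs; negative binomial, r=3, p=0.07.
P(Y=16) = C(15,2) · p^3 · (1−p)^13
= 105 · 0.000343 · 0.38929 = 0.01402

0.014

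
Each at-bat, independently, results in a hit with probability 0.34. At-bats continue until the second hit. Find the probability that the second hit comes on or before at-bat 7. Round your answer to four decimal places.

0.7487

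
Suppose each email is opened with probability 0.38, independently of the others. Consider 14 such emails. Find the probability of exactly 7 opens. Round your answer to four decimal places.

0.1383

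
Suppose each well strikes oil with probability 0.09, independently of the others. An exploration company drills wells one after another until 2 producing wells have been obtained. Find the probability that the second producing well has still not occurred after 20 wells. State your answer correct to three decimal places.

0.452

Needing more than 20 wells ⇔ fewer than 2 successes in the first 20. With X ~ Binomial(20, 0.09), P(Y > 20) = P(X ≤ 1).
  k=0: C(20,0)·0.09^0·0.91^20 = 0.15164
  k=1: C(20,1)·0.09^1·0.91^19 = 0.29996
P(X ≤ 1) = 0.45160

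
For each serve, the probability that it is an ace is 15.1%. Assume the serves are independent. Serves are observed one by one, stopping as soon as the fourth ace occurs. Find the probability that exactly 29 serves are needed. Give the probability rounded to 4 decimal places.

0.0284

Y = trial on which the fourth success occurs; negative binomial, r=4, p=0.151.
P(Y=29) = C(28,3) · p^4 · (1−p)^25
= 3276 · 0.00051989 · 0.016699 = 0.028441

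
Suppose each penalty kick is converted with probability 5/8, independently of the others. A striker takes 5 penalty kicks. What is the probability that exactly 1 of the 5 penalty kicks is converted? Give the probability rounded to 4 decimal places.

0.0618

X ~ Binomial(n=5, p=0.625).
P(X=1) = C(5,1) · p^1 · (1−p)^4
= 5 · 0.625 · 0.019775 = 0.061798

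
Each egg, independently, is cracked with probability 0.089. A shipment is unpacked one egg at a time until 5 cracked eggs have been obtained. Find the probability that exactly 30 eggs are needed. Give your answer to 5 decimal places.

0.01290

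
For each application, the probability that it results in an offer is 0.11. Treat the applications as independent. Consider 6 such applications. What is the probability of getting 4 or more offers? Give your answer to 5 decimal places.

X ~ Binomial(6, 0.11); P(X ≥ 4) = Σ C(6,k) p^k (1−p)^(6−k) over k:
  k=4: C(6,4)·0.11^4·0.89^2 = 0.0017396
  k=5: C(6,5)·0.11^5·0.89^1 = 0.0000860
  k=6: C(6,6)·0.11^6·0.89^0 = 0.0000018
Total = 0.0018273

0.00183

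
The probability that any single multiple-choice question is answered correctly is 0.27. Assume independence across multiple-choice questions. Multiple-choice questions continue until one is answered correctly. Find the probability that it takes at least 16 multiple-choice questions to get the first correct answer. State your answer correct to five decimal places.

0.00891

Y = number of multiple-choice questions to the first success; geometric, p = 0.27.
P(Y > 15) = P(first 15 all fail) = (1−p)^15 = 0.0089093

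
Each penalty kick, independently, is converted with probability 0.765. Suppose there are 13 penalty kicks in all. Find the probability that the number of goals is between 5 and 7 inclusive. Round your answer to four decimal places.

X ~ Binomial(13, 0.765); P(5 ≤ X ≤ 7) = Σ C(13,k) p^k (1−p)^(13−k) over k:
  k=5: C(13,5)·0.765^5·0.235^8 = 0.003136
  k=6: C(13,6)·0.765^6·0.235^7 = 0.013613
  k=7: C(13,7)·0.765^7·0.235^6 = 0.044315
Total = 0.061065

0.0611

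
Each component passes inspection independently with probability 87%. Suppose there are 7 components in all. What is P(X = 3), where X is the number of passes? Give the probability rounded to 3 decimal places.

X ~ Binomial(n=7, p=0.87).
P(X=3) = C(7,3) · p^3 · (1−p)^4
= 35 · 0.6585 · 0.00028561 = 0.00658

0.007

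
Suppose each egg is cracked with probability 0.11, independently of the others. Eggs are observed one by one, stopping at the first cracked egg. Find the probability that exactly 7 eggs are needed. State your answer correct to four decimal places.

0.0547

Geometric (trials to first success), p = 0.11.
P(Y = 7) = (1−p)^6 · p = 0.49698 · 0.11 = 0.054668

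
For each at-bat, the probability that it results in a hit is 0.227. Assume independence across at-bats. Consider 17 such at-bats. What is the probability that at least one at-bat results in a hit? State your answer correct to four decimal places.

0.9874

P(at least one) = 1 − P(none) = 1 − (1 − 0.227)^17
= 1 − 0.012562 = 0.987438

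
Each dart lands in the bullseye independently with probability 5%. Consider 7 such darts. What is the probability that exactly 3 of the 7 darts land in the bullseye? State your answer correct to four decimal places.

X ~ Binomial(n=7, p=0.05).
P(X=3) = C(7,3) · p^3 · (1−p)^4
= 35 · 0.000125 · 0.81451 = 0.003563

0.0036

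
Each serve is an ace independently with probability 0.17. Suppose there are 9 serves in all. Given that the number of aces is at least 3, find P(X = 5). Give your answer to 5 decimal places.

0.04561

X ~ Binomial(9, 0.17). Want P(X=5 | X≥3) = P(X=5) / P(X≥3).
P(X=5) = C(9,5)·0.17^5·0.83^4 = 0.0084904
P(X≥3) = 1 − 0.1869403 − 0.3446007 − 0.2823235 = 0.1861356
Ratio = 0.0084904 / 0.1861356 = 0.0456140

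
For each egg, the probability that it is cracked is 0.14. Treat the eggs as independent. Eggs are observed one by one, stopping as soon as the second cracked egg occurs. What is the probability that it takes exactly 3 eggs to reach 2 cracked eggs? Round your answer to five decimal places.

Y = trial on which the second success occurs; negative binomial, r=2, p=0.14.
P(Y=3) = C(2,1) · p^2 · (1−p)^1
= 2 · 0.0196 · 0.86 = 0.0337120

0.03371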